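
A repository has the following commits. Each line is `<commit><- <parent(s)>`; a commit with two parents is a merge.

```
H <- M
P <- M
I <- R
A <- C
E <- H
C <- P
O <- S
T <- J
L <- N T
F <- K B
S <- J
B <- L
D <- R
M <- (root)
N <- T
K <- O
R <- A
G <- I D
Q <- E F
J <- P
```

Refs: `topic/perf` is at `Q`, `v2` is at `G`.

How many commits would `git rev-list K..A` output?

Reachable from A: {A, C, M, P}.
Reachable from K: {J, K, M, O, P, S}.
In A's history but not K's: {A, C} — 2 commits.

2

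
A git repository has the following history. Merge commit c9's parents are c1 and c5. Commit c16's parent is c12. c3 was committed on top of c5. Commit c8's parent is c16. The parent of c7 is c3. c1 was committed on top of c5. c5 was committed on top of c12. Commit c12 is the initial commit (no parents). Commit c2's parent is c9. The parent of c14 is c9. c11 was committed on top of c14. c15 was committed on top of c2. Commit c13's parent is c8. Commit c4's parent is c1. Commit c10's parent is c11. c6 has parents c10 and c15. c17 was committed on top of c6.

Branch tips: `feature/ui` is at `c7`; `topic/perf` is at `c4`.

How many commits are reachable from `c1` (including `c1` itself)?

Walking parent pointers from c1: reachable set = {c1, c12, c5}.
That is 3 commits.

3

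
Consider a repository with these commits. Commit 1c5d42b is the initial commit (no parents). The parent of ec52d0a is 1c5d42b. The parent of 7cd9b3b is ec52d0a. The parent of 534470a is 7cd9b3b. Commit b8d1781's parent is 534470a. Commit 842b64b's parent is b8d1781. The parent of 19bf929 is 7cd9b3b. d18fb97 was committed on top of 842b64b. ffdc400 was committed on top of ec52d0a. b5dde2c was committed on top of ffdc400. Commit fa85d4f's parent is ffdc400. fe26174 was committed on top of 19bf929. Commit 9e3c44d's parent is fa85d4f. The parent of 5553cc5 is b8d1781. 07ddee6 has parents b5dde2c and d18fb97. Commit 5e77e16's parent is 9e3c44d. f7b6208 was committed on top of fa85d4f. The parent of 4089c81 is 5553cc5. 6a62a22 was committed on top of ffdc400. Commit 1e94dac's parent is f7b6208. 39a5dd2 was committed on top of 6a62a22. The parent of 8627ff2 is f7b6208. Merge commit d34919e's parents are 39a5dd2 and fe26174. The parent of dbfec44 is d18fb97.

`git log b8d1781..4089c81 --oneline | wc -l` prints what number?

2

Reachable from 4089c81: {1c5d42b, 4089c81, 534470a, 5553cc5, 7cd9b3b, b8d1781, ec52d0a}.
Reachable from b8d1781: {1c5d42b, 534470a, 7cd9b3b, b8d1781, ec52d0a}.
In 4089c81's history but not b8d1781's: {4089c81, 5553cc5} — 2 commits.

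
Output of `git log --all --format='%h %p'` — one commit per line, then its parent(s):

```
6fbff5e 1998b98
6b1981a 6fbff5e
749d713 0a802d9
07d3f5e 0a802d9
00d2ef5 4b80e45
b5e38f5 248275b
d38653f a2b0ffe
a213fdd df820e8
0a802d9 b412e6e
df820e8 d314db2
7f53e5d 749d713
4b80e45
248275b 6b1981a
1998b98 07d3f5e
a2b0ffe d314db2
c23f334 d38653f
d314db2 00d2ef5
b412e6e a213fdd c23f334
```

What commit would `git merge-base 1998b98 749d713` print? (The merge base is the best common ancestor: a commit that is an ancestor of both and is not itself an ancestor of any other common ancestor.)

Ancestors of 1998b98: {00d2ef5, 07d3f5e, 0a802d9, 1998b98, 4b80e45, a213fdd, a2b0ffe, b412e6e, c23f334, d314db2, d38653f, df820e8}.
Ancestors of 749d713: {00d2ef5, 0a802d9, 4b80e45, 749d713, a213fdd, a2b0ffe, b412e6e, c23f334, d314db2, d38653f, df820e8}.
Common ancestors: {00d2ef5, 0a802d9, 4b80e45, a213fdd, a2b0ffe, b412e6e, c23f334, d314db2, d38653f, df820e8}.
Among these, 0a802d9 is not an ancestor of any other common ancestor — it is the merge base.

0a802d9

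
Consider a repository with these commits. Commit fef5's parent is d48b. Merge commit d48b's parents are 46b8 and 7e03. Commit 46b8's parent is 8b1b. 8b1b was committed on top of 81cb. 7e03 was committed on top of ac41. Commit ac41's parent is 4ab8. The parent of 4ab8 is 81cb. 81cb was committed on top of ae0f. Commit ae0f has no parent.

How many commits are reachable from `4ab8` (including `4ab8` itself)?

Walking parent pointers from 4ab8: reachable set = {4ab8, 81cb, ae0f}.
That is 3 commits.

3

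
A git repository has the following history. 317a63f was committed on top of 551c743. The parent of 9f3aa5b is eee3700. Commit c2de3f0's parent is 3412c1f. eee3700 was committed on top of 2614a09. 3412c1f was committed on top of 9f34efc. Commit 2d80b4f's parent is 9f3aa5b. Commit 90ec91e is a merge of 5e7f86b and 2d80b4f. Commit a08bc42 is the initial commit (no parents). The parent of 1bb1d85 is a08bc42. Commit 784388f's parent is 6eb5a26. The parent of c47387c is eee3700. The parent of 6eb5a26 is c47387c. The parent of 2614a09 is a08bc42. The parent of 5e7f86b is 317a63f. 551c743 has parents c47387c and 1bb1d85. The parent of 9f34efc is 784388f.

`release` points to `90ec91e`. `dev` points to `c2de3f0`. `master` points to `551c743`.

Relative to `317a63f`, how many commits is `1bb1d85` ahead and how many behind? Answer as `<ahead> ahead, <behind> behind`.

0 ahead, 5 behind

Reachable from 1bb1d85: {1bb1d85, a08bc42}.
Reachable from 317a63f: {1bb1d85, 2614a09, 317a63f, 551c743, a08bc42, c47387c, eee3700}.
Only in 1bb1d85's history (ahead): {} — 0.
Only in 317a63f's history (behind): {2614a09, 317a63f, 551c743, c47387c, eee3700} — 5.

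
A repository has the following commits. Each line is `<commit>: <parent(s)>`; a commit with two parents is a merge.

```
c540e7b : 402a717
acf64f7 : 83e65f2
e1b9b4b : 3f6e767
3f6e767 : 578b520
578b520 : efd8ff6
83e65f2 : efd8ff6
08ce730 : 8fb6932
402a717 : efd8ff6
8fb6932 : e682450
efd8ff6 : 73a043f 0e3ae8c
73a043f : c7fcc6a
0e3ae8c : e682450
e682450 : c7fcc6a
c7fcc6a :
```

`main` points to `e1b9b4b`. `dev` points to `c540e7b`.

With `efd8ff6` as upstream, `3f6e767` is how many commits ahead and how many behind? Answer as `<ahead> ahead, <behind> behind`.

2 ahead, 0 behind

Reachable from 3f6e767: {0e3ae8c, 3f6e767, 578b520, 73a043f, c7fcc6a, e682450, efd8ff6}.
Reachable from efd8ff6: {0e3ae8c, 73a043f, c7fcc6a, e682450, efd8ff6}.
Only in 3f6e767's history (ahead): {3f6e767, 578b520} — 2.
Only in efd8ff6's history (behind): {} — 0.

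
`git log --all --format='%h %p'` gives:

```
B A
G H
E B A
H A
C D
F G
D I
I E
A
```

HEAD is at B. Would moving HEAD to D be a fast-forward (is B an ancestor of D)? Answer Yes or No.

A fast-forward from B to D is possible iff B is an ancestor of D.
Ancestors of D: {A, B, D, E, I}.
B is among them, so fast-forward is possible.

Yes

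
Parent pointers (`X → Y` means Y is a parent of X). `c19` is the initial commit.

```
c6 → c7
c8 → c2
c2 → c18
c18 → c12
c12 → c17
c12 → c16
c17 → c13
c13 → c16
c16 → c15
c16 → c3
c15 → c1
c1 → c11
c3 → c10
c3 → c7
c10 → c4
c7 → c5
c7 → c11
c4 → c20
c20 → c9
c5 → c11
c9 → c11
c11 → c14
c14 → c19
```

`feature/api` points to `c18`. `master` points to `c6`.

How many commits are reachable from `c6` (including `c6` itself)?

Walking parent pointers from c6: reachable set = {c11, c14, c19, c5, c6, c7}.
That is 6 commits.

6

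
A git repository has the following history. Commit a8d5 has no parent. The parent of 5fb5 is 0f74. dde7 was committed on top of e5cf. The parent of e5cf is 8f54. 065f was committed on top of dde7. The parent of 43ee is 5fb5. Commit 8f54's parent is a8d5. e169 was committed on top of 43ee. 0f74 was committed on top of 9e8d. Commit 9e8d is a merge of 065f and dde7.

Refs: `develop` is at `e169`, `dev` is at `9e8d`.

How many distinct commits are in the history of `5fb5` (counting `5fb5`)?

8

Walking parent pointers from 5fb5: reachable set = {065f, 0f74, 5fb5, 8f54, 9e8d, a8d5, dde7, e5cf}.
That is 8 commits.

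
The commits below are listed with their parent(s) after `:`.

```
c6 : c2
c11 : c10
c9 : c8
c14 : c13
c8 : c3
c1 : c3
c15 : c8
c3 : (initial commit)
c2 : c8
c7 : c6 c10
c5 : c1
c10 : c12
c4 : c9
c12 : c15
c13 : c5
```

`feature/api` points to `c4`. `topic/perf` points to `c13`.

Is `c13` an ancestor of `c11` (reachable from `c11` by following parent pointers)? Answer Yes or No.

No

Ancestors of c11: {c10, c11, c12, c15, c3, c8}.
c13 is not in that set, so it is not an ancestor of c11.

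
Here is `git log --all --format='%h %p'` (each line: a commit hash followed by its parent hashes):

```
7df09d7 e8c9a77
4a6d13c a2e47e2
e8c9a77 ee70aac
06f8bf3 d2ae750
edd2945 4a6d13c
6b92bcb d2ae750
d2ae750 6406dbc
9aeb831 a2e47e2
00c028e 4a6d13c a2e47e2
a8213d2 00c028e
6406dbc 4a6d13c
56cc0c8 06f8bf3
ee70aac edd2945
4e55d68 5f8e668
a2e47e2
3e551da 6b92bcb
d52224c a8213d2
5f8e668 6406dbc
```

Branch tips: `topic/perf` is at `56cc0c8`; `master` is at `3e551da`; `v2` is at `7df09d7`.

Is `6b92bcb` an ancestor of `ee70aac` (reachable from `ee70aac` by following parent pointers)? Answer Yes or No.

Ancestors of ee70aac: {4a6d13c, a2e47e2, edd2945, ee70aac}.
6b92bcb is not in that set, so it is not an ancestor of ee70aac.

No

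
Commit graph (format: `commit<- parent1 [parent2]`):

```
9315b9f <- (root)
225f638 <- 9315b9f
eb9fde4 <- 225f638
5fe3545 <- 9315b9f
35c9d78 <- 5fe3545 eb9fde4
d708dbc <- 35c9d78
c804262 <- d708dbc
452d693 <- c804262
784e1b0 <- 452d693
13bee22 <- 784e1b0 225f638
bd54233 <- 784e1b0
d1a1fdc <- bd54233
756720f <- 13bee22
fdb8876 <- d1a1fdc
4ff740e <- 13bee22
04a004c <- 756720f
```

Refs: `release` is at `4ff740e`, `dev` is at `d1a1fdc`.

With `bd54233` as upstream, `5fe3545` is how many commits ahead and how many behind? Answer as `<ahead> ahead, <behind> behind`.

Reachable from 5fe3545: {5fe3545, 9315b9f}.
Reachable from bd54233: {225f638, 35c9d78, 452d693, 5fe3545, 784e1b0, 9315b9f, bd54233, c804262, d708dbc, eb9fde4}.
Only in 5fe3545's history (ahead): {} — 0.
Only in bd54233's history (behind): {225f638, 35c9d78, 452d693, 784e1b0, bd54233, c804262, d708dbc, eb9fde4} — 8.

0 ahead, 8 behind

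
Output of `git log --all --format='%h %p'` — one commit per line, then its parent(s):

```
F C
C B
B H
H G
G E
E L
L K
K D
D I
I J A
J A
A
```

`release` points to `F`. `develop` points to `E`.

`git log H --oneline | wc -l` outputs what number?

9

Walking parent pointers from H: reachable set = {A, D, E, G, H, I, J, K, L}.
That is 9 commits.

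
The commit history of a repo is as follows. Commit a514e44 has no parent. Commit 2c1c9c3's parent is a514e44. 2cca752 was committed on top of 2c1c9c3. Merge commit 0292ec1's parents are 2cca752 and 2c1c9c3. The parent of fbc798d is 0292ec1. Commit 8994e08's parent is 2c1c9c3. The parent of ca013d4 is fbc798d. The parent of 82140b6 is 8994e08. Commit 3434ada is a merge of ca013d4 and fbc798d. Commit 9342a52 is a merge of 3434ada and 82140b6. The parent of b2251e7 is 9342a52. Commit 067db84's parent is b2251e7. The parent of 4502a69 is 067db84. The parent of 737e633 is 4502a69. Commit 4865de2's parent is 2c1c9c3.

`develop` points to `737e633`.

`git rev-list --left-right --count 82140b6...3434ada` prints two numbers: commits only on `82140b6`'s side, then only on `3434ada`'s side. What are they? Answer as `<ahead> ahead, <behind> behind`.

2 ahead, 5 behind

Reachable from 82140b6: {2c1c9c3, 82140b6, 8994e08, a514e44}.
Reachable from 3434ada: {0292ec1, 2c1c9c3, 2cca752, 3434ada, a514e44, ca013d4, fbc798d}.
Only in 82140b6's history (ahead): {82140b6, 8994e08} — 2.
Only in 3434ada's history (behind): {0292ec1, 2cca752, 3434ada, ca013d4, fbc798d} — 5.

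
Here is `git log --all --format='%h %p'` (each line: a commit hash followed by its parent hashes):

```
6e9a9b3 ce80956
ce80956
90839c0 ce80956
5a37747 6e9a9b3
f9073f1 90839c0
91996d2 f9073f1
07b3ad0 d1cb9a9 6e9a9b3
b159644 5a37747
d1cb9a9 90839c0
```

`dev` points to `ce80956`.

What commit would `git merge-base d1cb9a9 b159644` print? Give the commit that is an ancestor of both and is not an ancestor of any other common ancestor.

ce80956

Ancestors of d1cb9a9: {90839c0, ce80956, d1cb9a9}.
Ancestors of b159644: {5a37747, 6e9a9b3, b159644, ce80956}.
Common ancestors: {ce80956}.
The only common ancestor is ce80956, so it is the merge base.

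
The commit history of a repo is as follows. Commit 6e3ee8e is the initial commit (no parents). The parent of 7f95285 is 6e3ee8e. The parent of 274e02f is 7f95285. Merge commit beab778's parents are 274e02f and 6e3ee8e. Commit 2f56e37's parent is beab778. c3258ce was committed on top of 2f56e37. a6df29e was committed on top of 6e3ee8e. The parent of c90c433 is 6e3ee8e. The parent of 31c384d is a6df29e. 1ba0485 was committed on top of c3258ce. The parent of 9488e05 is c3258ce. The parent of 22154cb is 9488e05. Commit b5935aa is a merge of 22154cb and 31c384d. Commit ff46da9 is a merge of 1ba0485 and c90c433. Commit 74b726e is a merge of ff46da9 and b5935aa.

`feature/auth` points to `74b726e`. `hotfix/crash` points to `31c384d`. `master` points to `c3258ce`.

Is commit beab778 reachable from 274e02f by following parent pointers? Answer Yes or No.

Ancestors of 274e02f: {274e02f, 6e3ee8e, 7f95285}.
beab778 is not in that set, so it is not an ancestor of 274e02f.

No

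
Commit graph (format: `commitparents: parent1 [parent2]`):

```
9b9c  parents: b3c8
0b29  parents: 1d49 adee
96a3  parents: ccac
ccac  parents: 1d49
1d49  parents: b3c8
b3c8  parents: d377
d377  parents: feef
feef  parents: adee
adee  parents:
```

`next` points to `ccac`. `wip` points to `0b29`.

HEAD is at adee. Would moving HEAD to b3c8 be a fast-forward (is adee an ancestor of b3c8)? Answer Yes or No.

A fast-forward from adee to b3c8 is possible iff adee is an ancestor of b3c8.
Ancestors of b3c8: {adee, b3c8, d377, feef}.
adee is among them, so fast-forward is possible.

Yes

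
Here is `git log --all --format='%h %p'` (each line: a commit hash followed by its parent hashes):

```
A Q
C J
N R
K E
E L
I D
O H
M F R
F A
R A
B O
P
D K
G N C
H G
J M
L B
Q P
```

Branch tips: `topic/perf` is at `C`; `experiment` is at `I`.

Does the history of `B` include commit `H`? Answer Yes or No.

Ancestors of B (commits reachable by following parents): {A, B, C, F, G, H, J, M, N, O, P, Q, R}.
H is in that set, so it is an ancestor of B.

Yes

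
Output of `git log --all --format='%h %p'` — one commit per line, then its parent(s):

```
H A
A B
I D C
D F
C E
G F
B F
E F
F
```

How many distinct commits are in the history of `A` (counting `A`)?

Walking parent pointers from A: reachable set = {A, B, F}.
That is 3 commits.

3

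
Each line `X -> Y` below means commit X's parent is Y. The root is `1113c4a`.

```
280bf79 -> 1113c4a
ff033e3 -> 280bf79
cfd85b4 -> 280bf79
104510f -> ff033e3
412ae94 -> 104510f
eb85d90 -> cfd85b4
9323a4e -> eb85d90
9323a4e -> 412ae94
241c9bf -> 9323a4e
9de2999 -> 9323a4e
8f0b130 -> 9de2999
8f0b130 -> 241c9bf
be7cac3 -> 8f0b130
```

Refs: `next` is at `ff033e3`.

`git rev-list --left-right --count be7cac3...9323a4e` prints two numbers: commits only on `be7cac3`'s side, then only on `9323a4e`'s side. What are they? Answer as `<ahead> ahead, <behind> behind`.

Reachable from be7cac3: {104510f, 1113c4a, 241c9bf, 280bf79, 412ae94, 8f0b130, 9323a4e, 9de2999, be7cac3, cfd85b4, eb85d90, ff033e3}.
Reachable from 9323a4e: {104510f, 1113c4a, 280bf79, 412ae94, 9323a4e, cfd85b4, eb85d90, ff033e3}.
Only in be7cac3's history (ahead): {241c9bf, 8f0b130, 9de2999, be7cac3} — 4.
Only in 9323a4e's history (behind): {} — 0.

4 ahead, 0 behind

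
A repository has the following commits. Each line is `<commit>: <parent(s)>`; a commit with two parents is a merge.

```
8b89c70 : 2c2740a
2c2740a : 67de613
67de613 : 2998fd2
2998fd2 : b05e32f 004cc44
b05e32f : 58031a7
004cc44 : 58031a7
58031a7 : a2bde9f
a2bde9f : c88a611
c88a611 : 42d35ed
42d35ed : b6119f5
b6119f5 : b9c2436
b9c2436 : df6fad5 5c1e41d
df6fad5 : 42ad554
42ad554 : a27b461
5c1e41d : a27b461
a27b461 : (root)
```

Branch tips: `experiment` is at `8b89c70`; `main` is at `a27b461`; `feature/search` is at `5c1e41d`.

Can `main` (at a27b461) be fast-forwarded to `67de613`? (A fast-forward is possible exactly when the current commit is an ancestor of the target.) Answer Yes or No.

Yes

A fast-forward from a27b461 to 67de613 is possible iff a27b461 is an ancestor of 67de613.
Ancestors of 67de613: {004cc44, 2998fd2, 42ad554, 42d35ed, 58031a7, 5c1e41d, 67de613, a27b461, a2bde9f, b05e32f, b6119f5, b9c2436, c88a611, df6fad5}.
a27b461 is among them, so fast-forward is possible.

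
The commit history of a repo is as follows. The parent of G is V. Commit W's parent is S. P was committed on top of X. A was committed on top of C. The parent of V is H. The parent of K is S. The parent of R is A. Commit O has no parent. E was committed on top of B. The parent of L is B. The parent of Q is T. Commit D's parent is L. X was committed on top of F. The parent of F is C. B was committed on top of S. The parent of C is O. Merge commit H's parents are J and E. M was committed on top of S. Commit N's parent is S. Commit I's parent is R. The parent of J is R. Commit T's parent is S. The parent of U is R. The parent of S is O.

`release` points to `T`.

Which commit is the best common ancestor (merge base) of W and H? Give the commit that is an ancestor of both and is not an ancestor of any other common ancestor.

Ancestors of W: {O, S, W}.
Ancestors of H: {A, B, C, E, H, J, O, R, S}.
Common ancestors: {O, S}.
Among these, S is not an ancestor of any other common ancestor — it is the merge base.

S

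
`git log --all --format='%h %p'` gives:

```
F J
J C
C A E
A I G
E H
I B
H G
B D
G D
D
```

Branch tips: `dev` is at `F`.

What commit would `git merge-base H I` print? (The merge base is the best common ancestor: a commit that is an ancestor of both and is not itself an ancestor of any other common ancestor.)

D

Ancestors of H: {D, G, H}.
Ancestors of I: {B, D, I}.
Common ancestors: {D}.
The only common ancestor is D, so it is the merge base.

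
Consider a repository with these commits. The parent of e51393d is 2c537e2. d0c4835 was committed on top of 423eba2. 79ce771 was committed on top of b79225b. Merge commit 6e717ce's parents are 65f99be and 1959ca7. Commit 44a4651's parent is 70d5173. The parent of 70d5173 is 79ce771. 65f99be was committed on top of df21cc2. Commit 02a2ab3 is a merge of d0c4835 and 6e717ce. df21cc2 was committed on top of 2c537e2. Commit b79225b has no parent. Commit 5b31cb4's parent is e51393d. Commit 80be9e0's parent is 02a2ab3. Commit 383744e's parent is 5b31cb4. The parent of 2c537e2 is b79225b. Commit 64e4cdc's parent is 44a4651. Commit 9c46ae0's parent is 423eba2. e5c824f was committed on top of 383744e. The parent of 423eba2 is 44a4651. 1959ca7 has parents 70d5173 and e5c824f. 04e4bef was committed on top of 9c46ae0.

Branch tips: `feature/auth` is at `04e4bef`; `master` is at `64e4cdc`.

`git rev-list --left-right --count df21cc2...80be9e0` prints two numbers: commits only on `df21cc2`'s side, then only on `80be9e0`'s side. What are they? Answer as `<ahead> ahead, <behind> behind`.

Reachable from df21cc2: {2c537e2, b79225b, df21cc2}.
Reachable from 80be9e0: {02a2ab3, 1959ca7, 2c537e2, 383744e, 423eba2, 44a4651, 5b31cb4, 65f99be, 6e717ce, 70d5173, 79ce771, 80be9e0, b79225b, d0c4835, df21cc2, e51393d, e5c824f}.
Only in df21cc2's history (ahead): {} — 0.
Only in 80be9e0's history (behind): {02a2ab3, 1959ca7, 383744e, 423eba2, 44a4651, 5b31cb4, 65f99be, 6e717ce, 70d5173, 79ce771, 80be9e0, d0c4835, e51393d, e5c824f} — 14.

0 ahead, 14 behind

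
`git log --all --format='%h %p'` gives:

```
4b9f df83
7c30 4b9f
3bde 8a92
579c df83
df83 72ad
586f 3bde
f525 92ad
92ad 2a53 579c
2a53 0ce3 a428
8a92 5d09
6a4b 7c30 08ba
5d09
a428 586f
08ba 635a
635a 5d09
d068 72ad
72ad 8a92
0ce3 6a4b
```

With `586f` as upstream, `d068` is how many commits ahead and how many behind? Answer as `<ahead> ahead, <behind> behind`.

2 ahead, 2 behind

Reachable from d068: {5d09, 72ad, 8a92, d068}.
Reachable from 586f: {3bde, 586f, 5d09, 8a92}.
Only in d068's history (ahead): {72ad, d068} — 2.
Only in 586f's history (behind): {3bde, 586f} — 2.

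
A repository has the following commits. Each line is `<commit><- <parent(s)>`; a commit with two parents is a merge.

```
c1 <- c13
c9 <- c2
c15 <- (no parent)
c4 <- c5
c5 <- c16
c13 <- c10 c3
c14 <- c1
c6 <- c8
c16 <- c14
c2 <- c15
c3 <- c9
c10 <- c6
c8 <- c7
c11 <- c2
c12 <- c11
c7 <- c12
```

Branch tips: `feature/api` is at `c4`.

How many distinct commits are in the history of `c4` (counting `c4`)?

Walking parent pointers from c4: reachable set = {c1, c10, c11, c12, c13, c14, c15, c16, c2, c3, c4, c5, c6, c7, c8, c9}.
That is 16 commits.

16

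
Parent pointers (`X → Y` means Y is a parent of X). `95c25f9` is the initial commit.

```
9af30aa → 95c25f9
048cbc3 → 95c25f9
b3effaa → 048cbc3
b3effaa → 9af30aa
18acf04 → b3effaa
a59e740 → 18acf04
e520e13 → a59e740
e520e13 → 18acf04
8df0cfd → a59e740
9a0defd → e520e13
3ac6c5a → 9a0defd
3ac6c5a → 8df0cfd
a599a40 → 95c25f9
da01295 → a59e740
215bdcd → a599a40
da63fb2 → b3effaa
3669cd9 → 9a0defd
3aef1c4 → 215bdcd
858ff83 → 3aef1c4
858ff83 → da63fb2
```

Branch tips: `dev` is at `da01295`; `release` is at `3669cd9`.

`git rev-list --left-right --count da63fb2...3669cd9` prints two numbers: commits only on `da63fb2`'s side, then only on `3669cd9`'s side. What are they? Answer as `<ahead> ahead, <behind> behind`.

1 ahead, 5 behind

Reachable from da63fb2: {048cbc3, 95c25f9, 9af30aa, b3effaa, da63fb2}.
Reachable from 3669cd9: {048cbc3, 18acf04, 3669cd9, 95c25f9, 9a0defd, 9af30aa, a59e740, b3effaa, e520e13}.
Only in da63fb2's history (ahead): {da63fb2} — 1.
Only in 3669cd9's history (behind): {18acf04, 3669cd9, 9a0defd, a59e740, e520e13} — 5.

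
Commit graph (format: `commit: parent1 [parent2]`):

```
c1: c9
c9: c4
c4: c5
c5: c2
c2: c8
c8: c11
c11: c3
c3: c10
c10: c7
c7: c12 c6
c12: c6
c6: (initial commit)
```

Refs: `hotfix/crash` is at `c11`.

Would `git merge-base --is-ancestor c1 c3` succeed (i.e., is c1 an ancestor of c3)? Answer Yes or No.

Ancestors of c3: {c10, c12, c3, c6, c7}.
c1 is not in that set, so it is not an ancestor of c3.

No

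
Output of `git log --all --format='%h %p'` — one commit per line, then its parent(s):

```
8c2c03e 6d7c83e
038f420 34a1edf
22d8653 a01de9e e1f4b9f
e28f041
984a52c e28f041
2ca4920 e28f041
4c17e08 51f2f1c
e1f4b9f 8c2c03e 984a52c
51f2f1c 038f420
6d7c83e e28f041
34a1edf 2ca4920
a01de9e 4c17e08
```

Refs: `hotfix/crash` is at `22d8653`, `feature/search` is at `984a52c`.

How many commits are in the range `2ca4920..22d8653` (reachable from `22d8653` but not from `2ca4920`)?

10

Reachable from 22d8653: {038f420, 22d8653, 2ca4920, 34a1edf, 4c17e08, 51f2f1c, 6d7c83e, 8c2c03e, 984a52c, a01de9e, e1f4b9f, e28f041}.
Reachable from 2ca4920: {2ca4920, e28f041}.
In 22d8653's history but not 2ca4920's: {038f420, 22d8653, 34a1edf, 4c17e08, 51f2f1c, 6d7c83e, 8c2c03e, 984a52c, a01de9e, e1f4b9f} — 10 commits.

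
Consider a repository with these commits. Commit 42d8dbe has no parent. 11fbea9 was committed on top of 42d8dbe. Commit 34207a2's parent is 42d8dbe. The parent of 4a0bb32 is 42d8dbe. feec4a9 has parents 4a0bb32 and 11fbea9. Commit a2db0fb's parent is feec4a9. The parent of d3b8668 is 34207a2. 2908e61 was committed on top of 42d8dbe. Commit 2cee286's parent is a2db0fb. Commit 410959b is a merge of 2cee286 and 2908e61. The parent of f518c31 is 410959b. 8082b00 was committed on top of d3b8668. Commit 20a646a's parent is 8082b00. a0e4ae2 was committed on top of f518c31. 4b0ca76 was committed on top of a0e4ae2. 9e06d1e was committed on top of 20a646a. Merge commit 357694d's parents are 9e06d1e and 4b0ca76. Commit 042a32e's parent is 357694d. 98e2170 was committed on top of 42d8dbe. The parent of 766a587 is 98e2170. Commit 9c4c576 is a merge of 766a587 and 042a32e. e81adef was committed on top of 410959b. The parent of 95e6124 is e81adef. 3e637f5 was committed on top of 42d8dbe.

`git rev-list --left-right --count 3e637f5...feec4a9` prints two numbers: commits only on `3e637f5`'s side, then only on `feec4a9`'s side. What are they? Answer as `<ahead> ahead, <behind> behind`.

1 ahead, 3 behind

Reachable from 3e637f5: {3e637f5, 42d8dbe}.
Reachable from feec4a9: {11fbea9, 42d8dbe, 4a0bb32, feec4a9}.
Only in 3e637f5's history (ahead): {3e637f5} — 1.
Only in feec4a9's history (behind): {11fbea9, 4a0bb32, feec4a9} — 3.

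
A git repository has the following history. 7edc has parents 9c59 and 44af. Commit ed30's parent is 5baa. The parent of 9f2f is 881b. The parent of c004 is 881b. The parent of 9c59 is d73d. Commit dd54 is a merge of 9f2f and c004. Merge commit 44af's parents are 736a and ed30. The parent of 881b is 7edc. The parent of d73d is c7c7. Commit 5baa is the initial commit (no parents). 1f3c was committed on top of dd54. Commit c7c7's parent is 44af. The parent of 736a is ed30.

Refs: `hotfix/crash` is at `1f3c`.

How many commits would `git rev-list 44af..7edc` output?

4

Reachable from 7edc: {44af, 5baa, 736a, 7edc, 9c59, c7c7, d73d, ed30}.
Reachable from 44af: {44af, 5baa, 736a, ed30}.
In 7edc's history but not 44af's: {7edc, 9c59, c7c7, d73d} — 4 commits.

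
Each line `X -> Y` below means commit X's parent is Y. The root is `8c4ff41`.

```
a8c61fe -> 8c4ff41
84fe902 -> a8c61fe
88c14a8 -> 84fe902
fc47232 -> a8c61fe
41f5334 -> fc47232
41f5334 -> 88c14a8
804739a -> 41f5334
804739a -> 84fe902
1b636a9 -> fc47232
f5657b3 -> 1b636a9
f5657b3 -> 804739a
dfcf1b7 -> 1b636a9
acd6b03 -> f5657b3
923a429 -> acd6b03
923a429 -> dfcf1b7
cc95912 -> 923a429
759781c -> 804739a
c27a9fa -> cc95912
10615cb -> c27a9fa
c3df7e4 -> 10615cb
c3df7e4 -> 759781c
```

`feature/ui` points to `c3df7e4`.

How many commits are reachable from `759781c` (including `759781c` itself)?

8

Walking parent pointers from 759781c: reachable set = {41f5334, 759781c, 804739a, 84fe902, 88c14a8, 8c4ff41, a8c61fe, fc47232}.
That is 8 commits.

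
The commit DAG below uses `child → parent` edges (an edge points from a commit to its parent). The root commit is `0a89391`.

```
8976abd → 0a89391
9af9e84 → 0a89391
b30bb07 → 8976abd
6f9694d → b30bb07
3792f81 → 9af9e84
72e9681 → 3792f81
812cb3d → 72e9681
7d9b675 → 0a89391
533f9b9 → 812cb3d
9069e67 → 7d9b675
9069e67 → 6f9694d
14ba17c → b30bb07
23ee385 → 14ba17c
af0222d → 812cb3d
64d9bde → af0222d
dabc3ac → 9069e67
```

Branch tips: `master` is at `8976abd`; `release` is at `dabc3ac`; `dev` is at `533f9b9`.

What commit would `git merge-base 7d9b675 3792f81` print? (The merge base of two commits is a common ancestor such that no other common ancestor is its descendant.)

0a89391

Ancestors of 7d9b675: {0a89391, 7d9b675}.
Ancestors of 3792f81: {0a89391, 3792f81, 9af9e84}.
Common ancestors: {0a89391}.
The only common ancestor is 0a89391, so it is the merge base.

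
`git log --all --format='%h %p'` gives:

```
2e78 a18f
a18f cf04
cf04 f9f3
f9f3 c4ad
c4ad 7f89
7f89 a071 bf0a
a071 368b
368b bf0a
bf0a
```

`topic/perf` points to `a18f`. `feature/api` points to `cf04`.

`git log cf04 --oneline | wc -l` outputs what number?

7

Walking parent pointers from cf04: reachable set = {368b, 7f89, a071, bf0a, c4ad, cf04, f9f3}.
That is 7 commits.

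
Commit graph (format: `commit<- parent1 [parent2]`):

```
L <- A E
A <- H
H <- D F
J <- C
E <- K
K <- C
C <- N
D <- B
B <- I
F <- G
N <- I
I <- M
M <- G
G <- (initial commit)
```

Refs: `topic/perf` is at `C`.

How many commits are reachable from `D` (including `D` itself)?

Walking parent pointers from D: reachable set = {B, D, G, I, M}.
That is 5 commits.

5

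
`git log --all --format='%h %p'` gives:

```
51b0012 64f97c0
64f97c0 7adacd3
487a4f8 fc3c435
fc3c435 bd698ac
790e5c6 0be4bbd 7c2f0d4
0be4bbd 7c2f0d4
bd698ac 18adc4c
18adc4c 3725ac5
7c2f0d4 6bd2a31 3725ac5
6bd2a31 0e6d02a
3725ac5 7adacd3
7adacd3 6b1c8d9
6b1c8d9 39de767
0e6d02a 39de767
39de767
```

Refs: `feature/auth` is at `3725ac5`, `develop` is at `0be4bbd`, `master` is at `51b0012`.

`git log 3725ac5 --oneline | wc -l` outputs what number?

Walking parent pointers from 3725ac5: reachable set = {3725ac5, 39de767, 6b1c8d9, 7adacd3}.
That is 4 commits.

4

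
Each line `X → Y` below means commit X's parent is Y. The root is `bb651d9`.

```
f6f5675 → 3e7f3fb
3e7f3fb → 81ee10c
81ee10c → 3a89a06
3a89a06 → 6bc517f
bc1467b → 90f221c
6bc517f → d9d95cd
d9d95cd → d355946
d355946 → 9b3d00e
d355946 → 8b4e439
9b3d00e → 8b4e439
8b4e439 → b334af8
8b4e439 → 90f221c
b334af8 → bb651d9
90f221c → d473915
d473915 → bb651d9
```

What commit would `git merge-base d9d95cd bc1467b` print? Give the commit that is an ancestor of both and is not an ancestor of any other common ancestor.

Ancestors of d9d95cd: {8b4e439, 90f221c, 9b3d00e, b334af8, bb651d9, d355946, d473915, d9d95cd}.
Ancestors of bc1467b: {90f221c, bb651d9, bc1467b, d473915}.
Common ancestors: {90f221c, bb651d9, d473915}.
Among these, 90f221c is not an ancestor of any other common ancestor — it is the merge base.

90f221c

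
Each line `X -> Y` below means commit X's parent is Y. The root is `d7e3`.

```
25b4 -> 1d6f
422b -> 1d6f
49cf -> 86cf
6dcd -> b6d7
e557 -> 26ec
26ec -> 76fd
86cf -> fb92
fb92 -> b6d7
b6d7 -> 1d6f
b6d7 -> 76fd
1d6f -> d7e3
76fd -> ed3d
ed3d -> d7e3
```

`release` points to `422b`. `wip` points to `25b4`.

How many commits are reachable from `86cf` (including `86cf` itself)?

Walking parent pointers from 86cf: reachable set = {1d6f, 76fd, 86cf, b6d7, d7e3, ed3d, fb92}.
That is 7 commits.

7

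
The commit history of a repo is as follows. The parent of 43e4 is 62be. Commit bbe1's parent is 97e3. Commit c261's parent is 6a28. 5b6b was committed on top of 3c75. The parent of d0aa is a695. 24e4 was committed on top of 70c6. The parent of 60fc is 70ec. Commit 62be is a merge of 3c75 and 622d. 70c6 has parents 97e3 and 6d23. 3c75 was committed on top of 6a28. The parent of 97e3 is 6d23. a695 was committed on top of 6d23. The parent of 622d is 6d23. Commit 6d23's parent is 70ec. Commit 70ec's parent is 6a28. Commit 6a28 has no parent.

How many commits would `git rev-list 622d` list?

4

Walking parent pointers from 622d: reachable set = {622d, 6a28, 6d23, 70ec}.
That is 4 commits.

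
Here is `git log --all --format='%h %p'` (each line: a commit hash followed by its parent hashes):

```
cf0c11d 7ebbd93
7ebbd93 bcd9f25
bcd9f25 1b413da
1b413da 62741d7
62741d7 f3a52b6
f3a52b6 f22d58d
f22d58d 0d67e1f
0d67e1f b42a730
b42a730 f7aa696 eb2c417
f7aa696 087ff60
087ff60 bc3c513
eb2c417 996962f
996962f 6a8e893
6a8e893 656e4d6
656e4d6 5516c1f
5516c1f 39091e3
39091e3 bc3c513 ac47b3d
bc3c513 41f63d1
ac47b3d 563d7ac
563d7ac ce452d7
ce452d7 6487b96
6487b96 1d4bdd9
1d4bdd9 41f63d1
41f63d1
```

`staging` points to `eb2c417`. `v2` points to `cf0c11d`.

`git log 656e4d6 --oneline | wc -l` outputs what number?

Walking parent pointers from 656e4d6: reachable set = {1d4bdd9, 39091e3, 41f63d1, 5516c1f, 563d7ac, 6487b96, 656e4d6, ac47b3d, bc3c513, ce452d7}.
That is 10 commits.

10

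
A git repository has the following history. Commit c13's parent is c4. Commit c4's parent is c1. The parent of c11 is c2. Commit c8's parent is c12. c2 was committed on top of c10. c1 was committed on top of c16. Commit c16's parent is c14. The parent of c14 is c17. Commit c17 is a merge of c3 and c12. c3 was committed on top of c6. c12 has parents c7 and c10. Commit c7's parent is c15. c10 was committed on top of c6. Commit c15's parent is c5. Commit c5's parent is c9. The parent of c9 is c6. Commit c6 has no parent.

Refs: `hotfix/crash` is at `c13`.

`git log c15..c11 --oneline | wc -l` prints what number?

3

Reachable from c11: {c10, c11, c2, c6}.
Reachable from c15: {c15, c5, c6, c9}.
In c11's history but not c15's: {c10, c11, c2} — 3 commits.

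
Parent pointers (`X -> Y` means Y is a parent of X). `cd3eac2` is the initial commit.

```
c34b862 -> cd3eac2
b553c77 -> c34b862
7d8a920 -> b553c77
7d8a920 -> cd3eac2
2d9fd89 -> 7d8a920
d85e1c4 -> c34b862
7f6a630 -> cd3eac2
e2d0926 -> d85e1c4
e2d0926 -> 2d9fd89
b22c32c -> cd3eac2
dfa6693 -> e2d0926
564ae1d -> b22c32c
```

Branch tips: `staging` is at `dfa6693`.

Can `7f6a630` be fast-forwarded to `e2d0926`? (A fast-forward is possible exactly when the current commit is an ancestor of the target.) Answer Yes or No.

No

A fast-forward from 7f6a630 to e2d0926 is possible iff 7f6a630 is an ancestor of e2d0926.
Ancestors of e2d0926: {2d9fd89, 7d8a920, b553c77, c34b862, cd3eac2, d85e1c4, e2d0926}.
7f6a630 is not among them, so fast-forward is not possible.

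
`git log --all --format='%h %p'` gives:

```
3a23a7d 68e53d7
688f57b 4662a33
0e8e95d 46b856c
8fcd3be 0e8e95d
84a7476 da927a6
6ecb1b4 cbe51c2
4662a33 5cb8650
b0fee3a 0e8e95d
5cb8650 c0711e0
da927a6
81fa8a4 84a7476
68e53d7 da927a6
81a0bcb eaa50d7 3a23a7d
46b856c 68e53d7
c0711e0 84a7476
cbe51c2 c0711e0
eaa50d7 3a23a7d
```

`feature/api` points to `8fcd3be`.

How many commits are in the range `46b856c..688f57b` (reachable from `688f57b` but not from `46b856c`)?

Reachable from 688f57b: {4662a33, 5cb8650, 688f57b, 84a7476, c0711e0, da927a6}.
Reachable from 46b856c: {46b856c, 68e53d7, da927a6}.
In 688f57b's history but not 46b856c's: {4662a33, 5cb8650, 688f57b, 84a7476, c0711e0} — 5 commits.

5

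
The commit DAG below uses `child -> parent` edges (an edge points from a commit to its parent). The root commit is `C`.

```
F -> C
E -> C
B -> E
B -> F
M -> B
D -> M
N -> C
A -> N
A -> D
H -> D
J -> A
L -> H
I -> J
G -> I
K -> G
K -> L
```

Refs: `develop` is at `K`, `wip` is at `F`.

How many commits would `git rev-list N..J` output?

Reachable from J: {A, B, C, D, E, F, J, M, N}.
Reachable from N: {C, N}.
In J's history but not N's: {A, B, D, E, F, J, M} — 7 commits.

7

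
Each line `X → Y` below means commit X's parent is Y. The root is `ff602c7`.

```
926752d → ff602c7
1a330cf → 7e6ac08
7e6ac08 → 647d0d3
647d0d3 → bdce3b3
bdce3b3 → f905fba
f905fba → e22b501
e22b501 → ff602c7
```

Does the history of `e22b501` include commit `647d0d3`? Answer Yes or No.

No

Ancestors of e22b501: {e22b501, ff602c7}.
647d0d3 is not in that set, so it is not an ancestor of e22b501.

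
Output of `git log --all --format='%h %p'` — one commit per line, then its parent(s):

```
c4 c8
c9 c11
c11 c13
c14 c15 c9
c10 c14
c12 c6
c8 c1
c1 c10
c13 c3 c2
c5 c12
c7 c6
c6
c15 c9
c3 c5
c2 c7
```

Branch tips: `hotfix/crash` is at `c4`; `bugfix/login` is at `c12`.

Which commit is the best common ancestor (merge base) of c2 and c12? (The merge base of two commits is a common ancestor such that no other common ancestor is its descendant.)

Ancestors of c2: {c2, c6, c7}.
Ancestors of c12: {c12, c6}.
Common ancestors: {c6}.
The only common ancestor is c6, so it is the merge base.

c6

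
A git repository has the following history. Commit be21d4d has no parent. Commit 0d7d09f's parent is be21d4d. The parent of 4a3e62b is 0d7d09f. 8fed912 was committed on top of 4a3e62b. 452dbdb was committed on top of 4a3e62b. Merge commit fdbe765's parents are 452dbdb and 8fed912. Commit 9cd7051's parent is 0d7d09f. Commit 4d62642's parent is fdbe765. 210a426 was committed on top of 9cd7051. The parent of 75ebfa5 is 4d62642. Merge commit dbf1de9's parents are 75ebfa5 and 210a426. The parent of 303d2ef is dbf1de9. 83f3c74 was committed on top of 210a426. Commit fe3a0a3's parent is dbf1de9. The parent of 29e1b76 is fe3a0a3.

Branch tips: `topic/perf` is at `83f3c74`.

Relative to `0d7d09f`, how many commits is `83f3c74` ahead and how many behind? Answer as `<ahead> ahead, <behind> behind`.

3 ahead, 0 behind

Reachable from 83f3c74: {0d7d09f, 210a426, 83f3c74, 9cd7051, be21d4d}.
Reachable from 0d7d09f: {0d7d09f, be21d4d}.
Only in 83f3c74's history (ahead): {210a426, 83f3c74, 9cd7051} — 3.
Only in 0d7d09f's history (behind): {} — 0.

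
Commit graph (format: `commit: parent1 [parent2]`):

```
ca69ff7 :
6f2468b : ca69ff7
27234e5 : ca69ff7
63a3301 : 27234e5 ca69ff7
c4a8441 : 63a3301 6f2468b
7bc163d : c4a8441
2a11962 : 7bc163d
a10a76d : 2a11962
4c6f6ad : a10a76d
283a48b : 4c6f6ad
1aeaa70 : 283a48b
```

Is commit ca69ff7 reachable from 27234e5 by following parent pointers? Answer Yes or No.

Ancestors of 27234e5 (commits reachable by following parents): {27234e5, ca69ff7}.
ca69ff7 is in that set, so it is an ancestor of 27234e5.

Yes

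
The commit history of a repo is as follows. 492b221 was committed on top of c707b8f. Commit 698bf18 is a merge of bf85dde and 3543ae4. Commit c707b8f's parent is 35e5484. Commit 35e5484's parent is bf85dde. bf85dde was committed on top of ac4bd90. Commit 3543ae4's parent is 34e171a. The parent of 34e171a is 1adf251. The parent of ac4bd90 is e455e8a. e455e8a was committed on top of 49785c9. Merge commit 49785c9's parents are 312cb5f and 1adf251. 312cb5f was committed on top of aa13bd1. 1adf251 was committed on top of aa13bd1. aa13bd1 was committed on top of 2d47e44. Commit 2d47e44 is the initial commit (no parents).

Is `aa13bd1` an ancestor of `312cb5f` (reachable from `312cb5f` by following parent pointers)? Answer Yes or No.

Ancestors of 312cb5f (commits reachable by following parents): {2d47e44, 312cb5f, aa13bd1}.
aa13bd1 is in that set, so it is an ancestor of 312cb5f.

Yes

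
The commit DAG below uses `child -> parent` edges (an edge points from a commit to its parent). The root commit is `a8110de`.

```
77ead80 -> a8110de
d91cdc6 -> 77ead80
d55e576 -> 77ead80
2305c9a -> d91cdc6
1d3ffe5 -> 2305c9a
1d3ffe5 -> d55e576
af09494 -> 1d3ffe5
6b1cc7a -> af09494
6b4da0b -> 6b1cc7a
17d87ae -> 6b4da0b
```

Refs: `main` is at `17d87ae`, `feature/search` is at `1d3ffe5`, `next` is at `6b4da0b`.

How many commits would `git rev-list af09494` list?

7

Walking parent pointers from af09494: reachable set = {1d3ffe5, 2305c9a, 77ead80, a8110de, af09494, d55e576, d91cdc6}.
That is 7 commits.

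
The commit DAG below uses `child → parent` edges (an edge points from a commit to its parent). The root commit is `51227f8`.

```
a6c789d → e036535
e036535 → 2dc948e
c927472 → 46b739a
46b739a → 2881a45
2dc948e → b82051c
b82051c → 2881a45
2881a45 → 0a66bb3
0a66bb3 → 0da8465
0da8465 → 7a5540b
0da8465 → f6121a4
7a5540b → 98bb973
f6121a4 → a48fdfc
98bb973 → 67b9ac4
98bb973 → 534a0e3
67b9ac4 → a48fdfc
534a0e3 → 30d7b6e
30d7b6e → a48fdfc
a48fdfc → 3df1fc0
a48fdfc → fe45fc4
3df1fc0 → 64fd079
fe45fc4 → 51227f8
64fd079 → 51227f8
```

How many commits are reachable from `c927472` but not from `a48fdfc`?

Reachable from c927472: {0a66bb3, 0da8465, 2881a45, 30d7b6e, 3df1fc0, 46b739a, 51227f8, 534a0e3, 64fd079, 67b9ac4, 7a5540b, 98bb973, a48fdfc, c927472, f6121a4, fe45fc4}.
Reachable from a48fdfc: {3df1fc0, 51227f8, 64fd079, a48fdfc, fe45fc4}.
In c927472's history but not a48fdfc's: {0a66bb3, 0da8465, 2881a45, 30d7b6e, 46b739a, 534a0e3, 67b9ac4, 7a5540b, 98bb973, c927472, f6121a4} — 11 commits.

11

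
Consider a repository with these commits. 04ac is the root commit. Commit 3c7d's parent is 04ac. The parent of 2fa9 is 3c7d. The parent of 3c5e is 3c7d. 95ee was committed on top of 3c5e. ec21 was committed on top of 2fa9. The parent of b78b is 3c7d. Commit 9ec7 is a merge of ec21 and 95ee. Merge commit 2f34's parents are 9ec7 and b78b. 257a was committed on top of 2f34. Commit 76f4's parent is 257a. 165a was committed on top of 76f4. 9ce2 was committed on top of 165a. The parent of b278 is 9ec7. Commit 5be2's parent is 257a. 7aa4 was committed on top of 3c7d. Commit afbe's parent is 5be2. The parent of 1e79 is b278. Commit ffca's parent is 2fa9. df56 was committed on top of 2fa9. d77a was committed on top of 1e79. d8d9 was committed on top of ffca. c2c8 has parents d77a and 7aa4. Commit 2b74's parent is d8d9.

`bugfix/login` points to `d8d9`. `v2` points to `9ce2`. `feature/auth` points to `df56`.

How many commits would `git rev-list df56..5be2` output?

Reachable from 5be2: {04ac, 257a, 2f34, 2fa9, 3c5e, 3c7d, 5be2, 95ee, 9ec7, b78b, ec21}.
Reachable from df56: {04ac, 2fa9, 3c7d, df56}.
In 5be2's history but not df56's: {257a, 2f34, 3c5e, 5be2, 95ee, 9ec7, b78b, ec21} — 8 commits.

8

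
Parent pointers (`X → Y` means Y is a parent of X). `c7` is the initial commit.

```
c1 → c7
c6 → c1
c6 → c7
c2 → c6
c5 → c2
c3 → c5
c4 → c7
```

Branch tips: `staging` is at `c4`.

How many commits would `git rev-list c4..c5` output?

4

Reachable from c5: {c1, c2, c5, c6, c7}.
Reachable from c4: {c4, c7}.
In c5's history but not c4's: {c1, c2, c5, c6} — 4 commits.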